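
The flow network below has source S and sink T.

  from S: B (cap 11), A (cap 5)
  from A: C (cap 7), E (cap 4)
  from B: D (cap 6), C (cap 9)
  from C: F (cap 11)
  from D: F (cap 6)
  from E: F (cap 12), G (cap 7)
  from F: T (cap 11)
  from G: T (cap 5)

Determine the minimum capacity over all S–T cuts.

15

Augment S→A→C→F→T: bottleneck 5, flow now 5.
Augment S→B→C→F→T: bottleneck 6, flow now 11.
Augment S→B→C→A→E→G→T: bottleneck 3, flow now 14. (uses reverse residual edge)
Augment S→B→D→F→C→A→E→G→T: bottleneck 1, flow now 15. (uses reverse residual edge)
No augmenting path remains; maximum flow = 15.
By max-flow min-cut, the minimum cut capacity equals the max flow.
In the residual graph, reachable from S: {S, A, B, C, D, F}.
Min-cut edges: A→E (4), F→T (11); capacity 4 + 11 = 15.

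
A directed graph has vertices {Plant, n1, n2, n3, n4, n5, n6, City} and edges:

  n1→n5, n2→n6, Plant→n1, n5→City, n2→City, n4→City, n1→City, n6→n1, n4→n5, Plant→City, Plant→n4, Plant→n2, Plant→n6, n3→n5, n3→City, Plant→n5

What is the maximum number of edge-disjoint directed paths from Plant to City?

5

Assign every edge capacity 1; by Menger, the answer equals the max flow.
Path Plant→City (+1); total 1.
Path Plant→n1→City (+1); total 2.
Path Plant→n2→City (+1); total 3.
Path Plant→n4→City (+1); total 4.
Path Plant→n5→City (+1); total 5.
No residual Plant→City path; max flow = 5.
Certifying cut of size 5: {Plant→City, Plant→n2, Plant→n4, n1→City, n5→City}.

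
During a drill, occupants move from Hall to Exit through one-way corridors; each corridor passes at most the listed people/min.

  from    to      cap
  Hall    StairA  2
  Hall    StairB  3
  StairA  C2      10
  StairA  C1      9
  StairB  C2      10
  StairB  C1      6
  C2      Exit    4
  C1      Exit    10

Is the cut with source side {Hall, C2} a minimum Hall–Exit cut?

No — its capacity is 9, but the minimum cut has capacity 5.

Given cut capacity: 2 + 3 + 4 = 9.
Augment Hall→StairA→C2→Exit: bottleneck 2, flow now 2.
Augment Hall→StairB→C2→Exit: bottleneck 2, flow now 4.
Augment Hall→StairB→C1→Exit: bottleneck 1, flow now 5.
No augmenting path remains; maximum flow = 5.
In the residual graph, reachable from Hall: {Hall}.
Min-cut edges: Hall→StairA (2), Hall→StairB (3); capacity 2 + 3 = 5.
Cut capacity 9 exceeds the max flow 5, so it is not minimum.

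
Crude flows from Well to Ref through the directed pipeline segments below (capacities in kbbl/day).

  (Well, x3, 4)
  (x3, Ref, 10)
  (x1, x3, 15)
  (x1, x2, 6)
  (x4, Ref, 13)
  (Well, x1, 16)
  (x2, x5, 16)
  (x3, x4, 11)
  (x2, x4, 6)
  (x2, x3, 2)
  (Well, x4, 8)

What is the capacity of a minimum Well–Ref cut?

Augment Well→x3→Ref: bottleneck 4, flow now 4.
Augment Well→x4→Ref: bottleneck 8, flow now 12.
Augment Well→x1→x3→Ref: bottleneck 6, flow now 18.
Augment Well→x1→x2→x4→Ref: bottleneck 5, flow now 23.
No augmenting path remains; maximum flow = 23.
By max-flow min-cut, the minimum cut capacity equals the max flow.
In the residual graph, reachable from Well: {Well, x1, x2, x3, x4, x5}.
Min-cut edges: x3→Ref (10), x4→Ref (13); capacity 10 + 13 = 23.

23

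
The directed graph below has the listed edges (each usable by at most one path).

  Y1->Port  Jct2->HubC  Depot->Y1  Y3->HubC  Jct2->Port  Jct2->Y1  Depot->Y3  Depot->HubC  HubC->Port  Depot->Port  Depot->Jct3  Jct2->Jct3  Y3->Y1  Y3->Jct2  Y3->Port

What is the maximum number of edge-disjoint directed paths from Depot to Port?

4

Assign every edge capacity 1; by Menger, the answer equals the max flow.
Path Depot→Port (+1); total 1.
Path Depot→Y3→Port (+1); total 2.
Path Depot→HubC→Port (+1); total 3.
Path Depot→Y1→Port (+1); total 4.
No residual Depot→Port path; max flow = 4.
Certifying cut of size 4: {Depot→HubC, Depot→Port, Depot→Y1, Depot→Y3}.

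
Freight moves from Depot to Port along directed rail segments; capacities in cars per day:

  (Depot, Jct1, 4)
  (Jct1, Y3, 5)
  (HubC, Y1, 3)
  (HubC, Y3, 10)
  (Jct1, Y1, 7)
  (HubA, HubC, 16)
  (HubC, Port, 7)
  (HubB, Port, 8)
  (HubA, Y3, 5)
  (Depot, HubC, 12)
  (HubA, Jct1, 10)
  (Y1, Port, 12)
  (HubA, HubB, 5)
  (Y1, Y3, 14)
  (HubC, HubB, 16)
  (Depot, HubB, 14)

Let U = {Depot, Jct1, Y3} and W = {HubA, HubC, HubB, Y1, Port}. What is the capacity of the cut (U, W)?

Edges leaving {Depot, Jct1, Y3}: Depot→HubC (12), Depot→HubB (14), Jct1→Y1 (7).
Cut capacity = 12 + 14 + 7 = 33.

33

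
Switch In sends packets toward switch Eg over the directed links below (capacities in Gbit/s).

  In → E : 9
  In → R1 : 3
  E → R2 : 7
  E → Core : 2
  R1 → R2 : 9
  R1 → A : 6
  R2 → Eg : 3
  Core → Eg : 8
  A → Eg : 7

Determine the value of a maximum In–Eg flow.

8

Augment In→E→R2→Eg: bottleneck 3, flow now 3.
Augment In→E→Core→Eg: bottleneck 2, flow now 5.
Augment In→R1→A→Eg: bottleneck 3, flow now 8.
No augmenting path remains; maximum flow = 8.
In the residual graph, reachable from In: {In, E, R2}.
Min-cut edges: In→R1 (3), E→Core (2), R2→Eg (3); capacity 3 + 2 + 3 = 8.
This cut is saturated, so no flow can exceed 8.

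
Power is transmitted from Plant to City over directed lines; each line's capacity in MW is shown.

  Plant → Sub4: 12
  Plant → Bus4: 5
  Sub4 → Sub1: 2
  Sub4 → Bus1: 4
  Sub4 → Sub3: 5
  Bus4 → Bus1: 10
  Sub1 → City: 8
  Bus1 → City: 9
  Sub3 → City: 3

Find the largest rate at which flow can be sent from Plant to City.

Augment Plant→Sub4→Sub1→City: bottleneck 2, flow now 2.
Augment Plant→Sub4→Bus1→City: bottleneck 4, flow now 6.
Augment Plant→Sub4→Sub3→City: bottleneck 3, flow now 9.
Augment Plant→Bus4→Bus1→City: bottleneck 5, flow now 14.
No augmenting path remains; maximum flow = 14.
In the residual graph, reachable from Plant: {Plant, Sub4, Sub3}.
Min-cut edges: Plant→Bus4 (5), Sub4→Sub1 (2), Sub4→Bus1 (4), Sub3→City (3); capacity 5 + 2 + 4 + 3 = 14.
This cut is saturated, so no flow can exceed 14.

14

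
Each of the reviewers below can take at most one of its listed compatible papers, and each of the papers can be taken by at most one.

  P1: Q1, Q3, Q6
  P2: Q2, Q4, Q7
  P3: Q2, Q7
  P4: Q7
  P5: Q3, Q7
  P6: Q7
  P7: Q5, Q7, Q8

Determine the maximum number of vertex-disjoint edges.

6

Unit-capacity flow: source→left, listed edges, right→sink; max matching = max flow.
Augmenting path P1→Q1 (+1); matched 1.
Augmenting path P2→Q2 (+1); matched 2.
Augmenting path P3→Q7 (+1); matched 3.
Augmenting path P5→Q3 (+1); matched 4.
Augmenting path P7→Q5 (+1); matched 5.
Augmenting path P4→Q7→P3→Q2→P2→Q4 (+1); matched 6.
No augmenting path remains; maximum matching = 6.
König certificate: {P1, P2, P3, P5, P7, Q7} is a vertex cover of size 6 (every listed pair touches it), so no matching can be larger.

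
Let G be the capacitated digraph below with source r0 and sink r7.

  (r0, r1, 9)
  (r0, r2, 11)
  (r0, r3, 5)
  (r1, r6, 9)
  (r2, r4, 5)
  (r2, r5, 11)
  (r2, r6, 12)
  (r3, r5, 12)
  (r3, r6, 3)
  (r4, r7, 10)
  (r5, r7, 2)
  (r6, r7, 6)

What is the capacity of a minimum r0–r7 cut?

Augment r0→r1→r6→r7: bottleneck 6, flow now 6.
Augment r0→r2→r4→r7: bottleneck 5, flow now 11.
Augment r0→r2→r5→r7: bottleneck 2, flow now 13.
No augmenting path remains; maximum flow = 13.
By max-flow min-cut, the minimum cut capacity equals the max flow.
In the residual graph, reachable from r0: {r0, r1, r2, r3, r5, r6}.
Min-cut edges: r2→r4 (5), r5→r7 (2), r6→r7 (6); capacity 5 + 2 + 6 = 13.

13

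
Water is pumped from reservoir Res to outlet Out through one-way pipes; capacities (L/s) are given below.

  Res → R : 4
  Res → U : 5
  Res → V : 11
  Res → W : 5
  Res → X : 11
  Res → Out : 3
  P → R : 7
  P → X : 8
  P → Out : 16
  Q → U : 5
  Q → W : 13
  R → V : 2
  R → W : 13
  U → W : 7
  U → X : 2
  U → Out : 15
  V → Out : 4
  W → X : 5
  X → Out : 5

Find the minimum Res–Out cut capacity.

17

Augment Res→Out: bottleneck 3, flow now 3.
Augment Res→U→Out: bottleneck 5, flow now 8.
Augment Res→V→Out: bottleneck 4, flow now 12.
Augment Res→X→Out: bottleneck 5, flow now 17.
No augmenting path remains; maximum flow = 17.
By max-flow min-cut, the minimum cut capacity equals the max flow.
In the residual graph, reachable from Res: {Res, R, V, W, X}.
Min-cut edges: Res→U (5), Res→Out (3), V→Out (4), X→Out (5); capacity 5 + 3 + 4 + 5 = 17.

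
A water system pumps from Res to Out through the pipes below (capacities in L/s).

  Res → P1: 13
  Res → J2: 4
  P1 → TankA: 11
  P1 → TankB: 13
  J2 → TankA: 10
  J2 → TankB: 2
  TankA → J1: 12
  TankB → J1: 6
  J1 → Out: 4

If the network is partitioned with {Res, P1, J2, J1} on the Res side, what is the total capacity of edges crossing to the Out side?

Edges leaving {Res, P1, J2, J1}: P1→TankA (11), P1→TankB (13), J2→TankA (10), J2→TankB (2), J1→Out (4).
Cut capacity = 11 + 13 + 10 + 2 + 4 = 40.

40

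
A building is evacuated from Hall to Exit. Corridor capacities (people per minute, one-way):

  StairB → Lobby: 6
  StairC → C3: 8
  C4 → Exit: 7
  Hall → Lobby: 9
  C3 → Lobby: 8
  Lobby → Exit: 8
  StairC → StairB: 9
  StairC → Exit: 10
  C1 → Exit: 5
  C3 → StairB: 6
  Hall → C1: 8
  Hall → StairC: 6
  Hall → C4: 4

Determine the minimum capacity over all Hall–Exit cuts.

23

Augment Hall→StairC→Exit: bottleneck 6, flow now 6.
Augment Hall→C4→Exit: bottleneck 4, flow now 10.
Augment Hall→C1→Exit: bottleneck 5, flow now 15.
Augment Hall→Lobby→Exit: bottleneck 8, flow now 23.
No augmenting path remains; maximum flow = 23.
By max-flow min-cut, the minimum cut capacity equals the max flow.
In the residual graph, reachable from Hall: {Hall, C1, Lobby}.
Min-cut edges: Hall→StairC (6), Hall→C4 (4), C1→Exit (5), Lobby→Exit (8); capacity 6 + 4 + 5 + 8 = 23.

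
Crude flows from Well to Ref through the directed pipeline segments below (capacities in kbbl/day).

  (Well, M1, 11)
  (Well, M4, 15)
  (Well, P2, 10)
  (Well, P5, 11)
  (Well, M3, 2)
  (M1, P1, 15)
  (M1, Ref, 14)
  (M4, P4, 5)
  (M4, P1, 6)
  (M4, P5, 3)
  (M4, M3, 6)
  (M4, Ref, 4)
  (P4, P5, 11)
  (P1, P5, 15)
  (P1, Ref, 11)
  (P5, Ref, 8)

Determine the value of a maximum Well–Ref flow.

29

Augment Well→M1→Ref: bottleneck 11, flow now 11.
Augment Well→M4→Ref: bottleneck 4, flow now 15.
Augment Well→P5→Ref: bottleneck 8, flow now 23.
Augment Well→M4→P1→Ref: bottleneck 6, flow now 29.
No augmenting path remains; maximum flow = 29.
In the residual graph, reachable from Well: {Well, M4, P4, P2, P5, M3}.
Min-cut edges: Well→M1 (11), M4→P1 (6), M4→Ref (4), P5→Ref (8); capacity 11 + 6 + 4 + 8 = 29.
This cut is saturated, so no flow can exceed 29.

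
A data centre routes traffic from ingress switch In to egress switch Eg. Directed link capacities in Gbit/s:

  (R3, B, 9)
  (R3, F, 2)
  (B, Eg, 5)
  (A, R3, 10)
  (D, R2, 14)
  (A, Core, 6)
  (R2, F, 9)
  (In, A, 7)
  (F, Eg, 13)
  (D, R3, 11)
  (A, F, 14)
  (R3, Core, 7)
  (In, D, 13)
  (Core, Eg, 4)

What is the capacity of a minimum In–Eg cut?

Augment In→A→F→Eg: bottleneck 7, flow now 7.
Augment In→D→R2→F→Eg: bottleneck 6, flow now 13.
Augment In→D→R3→B→Eg: bottleneck 5, flow now 18.
Augment In→D→R3→Core→Eg: bottleneck 2, flow now 20.
No augmenting path remains; maximum flow = 20.
By max-flow min-cut, the minimum cut capacity equals the max flow.
In the residual graph, reachable from In: {In}.
Min-cut edges: In→D (13), In→A (7); capacity 13 + 7 = 20.

20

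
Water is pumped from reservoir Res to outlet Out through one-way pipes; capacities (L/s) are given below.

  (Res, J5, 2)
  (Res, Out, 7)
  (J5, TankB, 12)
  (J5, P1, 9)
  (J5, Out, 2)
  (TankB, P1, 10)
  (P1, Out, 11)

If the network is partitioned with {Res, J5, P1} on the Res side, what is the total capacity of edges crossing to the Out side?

32

Edges leaving {Res, J5, P1}: Res→Out (7), J5→TankB (12), J5→Out (2), P1→Out (11).
Cut capacity = 7 + 12 + 2 + 11 = 32.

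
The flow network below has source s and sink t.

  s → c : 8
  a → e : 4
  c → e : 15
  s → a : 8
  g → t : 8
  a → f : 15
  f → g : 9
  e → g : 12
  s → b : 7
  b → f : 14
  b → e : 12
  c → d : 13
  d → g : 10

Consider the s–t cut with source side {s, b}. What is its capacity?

Edges leaving {s, b}: s→a (8), s→c (8), b→e (12), b→f (14).
Cut capacity = 8 + 8 + 12 + 14 = 42.

42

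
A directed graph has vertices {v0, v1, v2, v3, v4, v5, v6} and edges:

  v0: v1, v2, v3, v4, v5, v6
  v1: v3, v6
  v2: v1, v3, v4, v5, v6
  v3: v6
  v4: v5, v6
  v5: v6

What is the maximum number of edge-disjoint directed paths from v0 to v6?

6

Assign every edge capacity 1; by Menger, the answer equals the max flow.
Path v0→v6 (+1); total 1.
Path v0→v1→v6 (+1); total 2.
Path v0→v2→v6 (+1); total 3.
Path v0→v3→v6 (+1); total 4.
Path v0→v4→v6 (+1); total 5.
Path v0→v5→v6 (+1); total 6.
No residual v0→v6 path; max flow = 6.
Certifying cut of size 6: {v0→v1, v0→v2, v0→v3, v0→v4, v0→v5, v0→v6}.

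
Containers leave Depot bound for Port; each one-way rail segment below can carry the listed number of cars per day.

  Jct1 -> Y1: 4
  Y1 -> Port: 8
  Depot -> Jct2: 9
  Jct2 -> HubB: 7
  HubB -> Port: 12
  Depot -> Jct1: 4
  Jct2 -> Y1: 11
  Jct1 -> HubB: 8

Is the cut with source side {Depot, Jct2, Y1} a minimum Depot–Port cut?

No — its capacity is 19, but the minimum cut has capacity 13.

Given cut capacity: 4 + 7 + 8 = 19.
Augment Depot→Jct1→HubB→Port: bottleneck 4, flow now 4.
Augment Depot→Jct2→HubB→Port: bottleneck 7, flow now 11.
Augment Depot→Jct2→Y1→Port: bottleneck 2, flow now 13.
No augmenting path remains; maximum flow = 13.
In the residual graph, reachable from Depot: {Depot}.
Min-cut edges: Depot→Jct1 (4), Depot→Jct2 (9); capacity 4 + 9 = 13.
Cut capacity 19 exceeds the max flow 13, so it is not minimum.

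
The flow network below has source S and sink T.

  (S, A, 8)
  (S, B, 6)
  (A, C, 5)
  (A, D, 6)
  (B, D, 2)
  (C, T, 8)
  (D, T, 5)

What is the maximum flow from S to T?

10

Augment S→A→C→T: bottleneck 5, flow now 5.
Augment S→A→D→T: bottleneck 3, flow now 8.
Augment S→B→D→T: bottleneck 2, flow now 10.
No augmenting path remains; maximum flow = 10.
In the residual graph, reachable from S: {S, B}.
Min-cut edges: S→A (8), B→D (2); capacity 8 + 2 = 10.
This cut is saturated, so no flow can exceed 10.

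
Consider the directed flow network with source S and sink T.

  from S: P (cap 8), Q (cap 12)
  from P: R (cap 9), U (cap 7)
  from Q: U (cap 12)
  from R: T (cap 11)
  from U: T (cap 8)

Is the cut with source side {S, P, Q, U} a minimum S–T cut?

No — its capacity is 17, but the minimum cut has capacity 16.

Given cut capacity: 9 + 8 = 17.
Augment S→P→R→T: bottleneck 8, flow now 8.
Augment S→Q→U→T: bottleneck 8, flow now 16.
No augmenting path remains; maximum flow = 16.
In the residual graph, reachable from S: {S, Q, U}.
Min-cut edges: S→P (8), U→T (8); capacity 8 + 8 = 16.
Cut capacity 17 exceeds the max flow 16, so it is not minimum.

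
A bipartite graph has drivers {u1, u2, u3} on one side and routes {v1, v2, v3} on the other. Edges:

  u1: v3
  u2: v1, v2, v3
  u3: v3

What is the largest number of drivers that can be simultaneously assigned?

Unit-capacity flow: source→left, listed edges, right→sink; max matching = max flow.
Augmenting path u1→v3 (+1); matched 1.
Augmenting path u2→v1 (+1); matched 2.
No augmenting path remains; maximum matching = 2.
König certificate: {u2, v3} is a vertex cover of size 2 (every listed pair touches it), so no matching can be larger.

2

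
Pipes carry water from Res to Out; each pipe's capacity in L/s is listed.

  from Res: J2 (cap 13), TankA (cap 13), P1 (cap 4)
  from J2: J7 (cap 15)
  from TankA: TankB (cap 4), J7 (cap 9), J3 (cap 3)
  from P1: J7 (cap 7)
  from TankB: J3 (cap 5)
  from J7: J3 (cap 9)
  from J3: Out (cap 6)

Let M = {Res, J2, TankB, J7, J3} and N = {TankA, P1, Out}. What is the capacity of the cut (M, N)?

23

Edges leaving {Res, J2, TankB, J7, J3}: Res→TankA (13), Res→P1 (4), J3→Out (6).
Cut capacity = 13 + 4 + 6 = 23.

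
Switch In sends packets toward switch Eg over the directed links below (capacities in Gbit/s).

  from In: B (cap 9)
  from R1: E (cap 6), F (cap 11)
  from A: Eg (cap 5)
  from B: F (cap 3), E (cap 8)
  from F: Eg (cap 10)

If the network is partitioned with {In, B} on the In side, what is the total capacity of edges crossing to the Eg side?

Edges leaving {In, B}: B→F (3), B→E (8).
Cut capacity = 3 + 8 = 11.

11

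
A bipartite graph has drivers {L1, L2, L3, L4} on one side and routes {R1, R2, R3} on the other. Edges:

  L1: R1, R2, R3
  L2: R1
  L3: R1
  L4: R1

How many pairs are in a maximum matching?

Unit-capacity flow: source→left, listed edges, right→sink; max matching = max flow.
Augmenting path L1→R1 (+1); matched 1.
Augmenting path L2→R1→L1→R2 (+1); matched 2.
No augmenting path remains; maximum matching = 2.
König certificate: {L1, R1} is a vertex cover of size 2 (every listed pair touches it), so no matching can be larger.

2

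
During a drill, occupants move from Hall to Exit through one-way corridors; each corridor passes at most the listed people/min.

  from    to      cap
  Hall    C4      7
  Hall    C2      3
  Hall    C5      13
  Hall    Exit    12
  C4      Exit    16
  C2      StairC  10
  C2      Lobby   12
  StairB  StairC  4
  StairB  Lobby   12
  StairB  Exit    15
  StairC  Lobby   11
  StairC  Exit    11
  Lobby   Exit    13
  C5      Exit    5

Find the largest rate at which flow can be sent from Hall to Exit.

27

Augment Hall→Exit: bottleneck 12, flow now 12.
Augment Hall→C4→Exit: bottleneck 7, flow now 19.
Augment Hall→C5→Exit: bottleneck 5, flow now 24.
Augment Hall→C2→StairC→Exit: bottleneck 3, flow now 27.
No augmenting path remains; maximum flow = 27.
In the residual graph, reachable from Hall: {Hall, C5}.
Min-cut edges: Hall→C4 (7), Hall→C2 (3), Hall→Exit (12), C5→Exit (5); capacity 7 + 3 + 12 + 5 = 27.
This cut is saturated, so no flow can exceed 27.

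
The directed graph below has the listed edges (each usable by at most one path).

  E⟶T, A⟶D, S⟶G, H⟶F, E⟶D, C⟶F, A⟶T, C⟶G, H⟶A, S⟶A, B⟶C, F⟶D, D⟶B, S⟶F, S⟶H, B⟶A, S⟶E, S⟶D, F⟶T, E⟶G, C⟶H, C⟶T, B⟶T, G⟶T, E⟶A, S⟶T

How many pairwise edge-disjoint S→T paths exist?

Assign every edge capacity 1; by Menger, the answer equals the max flow.
Path S→T (+1); total 1.
Path S→A→T (+1); total 2.
Path S→E→T (+1); total 3.
Path S→F→T (+1); total 4.
Path S→G→T (+1); total 5.
Path S→D→B→T (+1); total 6.
No residual S→T path; max flow = 6.
Certifying cut of size 6: {A→T, D→B, F→T, S→E, S→G, S→T}.

6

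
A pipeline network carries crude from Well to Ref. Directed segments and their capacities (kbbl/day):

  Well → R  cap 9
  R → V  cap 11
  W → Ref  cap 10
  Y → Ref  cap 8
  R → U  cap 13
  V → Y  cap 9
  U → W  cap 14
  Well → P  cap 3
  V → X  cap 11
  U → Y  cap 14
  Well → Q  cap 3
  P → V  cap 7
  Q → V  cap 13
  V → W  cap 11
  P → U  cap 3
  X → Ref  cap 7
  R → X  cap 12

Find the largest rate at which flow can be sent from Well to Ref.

15

Augment Well→R→X→Ref: bottleneck 7, flow now 7.
Augment Well→P→U→W→Ref: bottleneck 3, flow now 10.
Augment Well→Q→V→W→Ref: bottleneck 3, flow now 13.
Augment Well→R→U→W→Ref: bottleneck 2, flow now 15.
No augmenting path remains; maximum flow = 15.
In the residual graph, reachable from Well: {Well}.
Min-cut edges: Well→P (3), Well→Q (3), Well→R (9); capacity 3 + 3 + 9 = 15.
This cut is saturated, so no flow can exceed 15.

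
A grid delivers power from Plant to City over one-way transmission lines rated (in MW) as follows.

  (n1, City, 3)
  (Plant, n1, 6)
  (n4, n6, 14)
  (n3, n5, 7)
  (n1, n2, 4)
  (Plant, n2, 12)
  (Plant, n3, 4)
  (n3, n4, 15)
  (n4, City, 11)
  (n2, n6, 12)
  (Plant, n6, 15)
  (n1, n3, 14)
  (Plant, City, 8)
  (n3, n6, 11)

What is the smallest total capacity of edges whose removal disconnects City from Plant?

Augment Plant→City: bottleneck 8, flow now 8.
Augment Plant→n1→City: bottleneck 3, flow now 11.
Augment Plant→n3→n4→City: bottleneck 4, flow now 15.
Augment Plant→n1→n3→n4→City: bottleneck 3, flow now 18.
No augmenting path remains; maximum flow = 18.
By max-flow min-cut, the minimum cut capacity equals the max flow.
In the residual graph, reachable from Plant: {Plant, n2, n6}.
Min-cut edges: Plant→n1 (6), Plant→n3 (4), Plant→City (8); capacity 6 + 4 + 8 = 18.

18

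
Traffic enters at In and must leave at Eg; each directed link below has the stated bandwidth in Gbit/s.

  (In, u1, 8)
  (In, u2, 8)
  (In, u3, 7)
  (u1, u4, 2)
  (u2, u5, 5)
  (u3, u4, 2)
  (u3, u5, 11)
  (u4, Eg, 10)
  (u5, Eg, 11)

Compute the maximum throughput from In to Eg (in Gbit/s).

Augment In→u1→u4→Eg: bottleneck 2, flow now 2.
Augment In→u2→u5→Eg: bottleneck 5, flow now 7.
Augment In→u3→u4→Eg: bottleneck 2, flow now 9.
Augment In→u3→u5→Eg: bottleneck 5, flow now 14.
No augmenting path remains; maximum flow = 14.
In the residual graph, reachable from In: {In, u1, u2}.
Min-cut edges: In→u3 (7), u1→u4 (2), u2→u5 (5); capacity 7 + 2 + 5 = 14.
This cut is saturated, so no flow can exceed 14.

14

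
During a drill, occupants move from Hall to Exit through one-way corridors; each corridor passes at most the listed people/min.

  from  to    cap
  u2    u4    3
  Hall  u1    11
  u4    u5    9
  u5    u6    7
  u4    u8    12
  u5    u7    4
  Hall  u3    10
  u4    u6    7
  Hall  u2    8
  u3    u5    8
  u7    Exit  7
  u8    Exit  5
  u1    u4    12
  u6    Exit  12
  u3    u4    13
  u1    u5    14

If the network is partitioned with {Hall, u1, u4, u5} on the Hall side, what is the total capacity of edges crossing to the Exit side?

48

Edges leaving {Hall, u1, u4, u5}: Hall→u2 (8), Hall→u3 (10), u4→u6 (7), u4→u8 (12), u5→u6 (7), u5→u7 (4).
Cut capacity = 8 + 10 + 7 + 12 + 7 + 4 = 48.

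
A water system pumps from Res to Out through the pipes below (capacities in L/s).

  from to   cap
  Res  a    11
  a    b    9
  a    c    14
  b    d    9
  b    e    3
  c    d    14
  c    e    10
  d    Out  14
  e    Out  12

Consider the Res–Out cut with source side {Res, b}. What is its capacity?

Edges leaving {Res, b}: Res→a (11), b→d (9), b→e (3).
Cut capacity = 11 + 9 + 3 = 23.

23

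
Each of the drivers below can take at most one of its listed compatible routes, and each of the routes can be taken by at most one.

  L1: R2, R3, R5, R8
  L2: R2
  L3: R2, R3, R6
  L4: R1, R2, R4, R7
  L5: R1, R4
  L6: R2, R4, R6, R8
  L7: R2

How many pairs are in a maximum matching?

6

Unit-capacity flow: source→left, listed edges, right→sink; max matching = max flow.
Augmenting path L1→R2 (+1); matched 1.
Augmenting path L3→R3 (+1); matched 2.
Augmenting path L4→R1 (+1); matched 3.
Augmenting path L5→R4 (+1); matched 4.
Augmenting path L6→R6 (+1); matched 5.
Augmenting path L2→R2→L1→R5 (+1); matched 6.
No augmenting path remains; maximum matching = 6.
König certificate: {L1, L3, L4, L5, L6, R2} is a vertex cover of size 6 (every listed pair touches it), so no matching can be larger.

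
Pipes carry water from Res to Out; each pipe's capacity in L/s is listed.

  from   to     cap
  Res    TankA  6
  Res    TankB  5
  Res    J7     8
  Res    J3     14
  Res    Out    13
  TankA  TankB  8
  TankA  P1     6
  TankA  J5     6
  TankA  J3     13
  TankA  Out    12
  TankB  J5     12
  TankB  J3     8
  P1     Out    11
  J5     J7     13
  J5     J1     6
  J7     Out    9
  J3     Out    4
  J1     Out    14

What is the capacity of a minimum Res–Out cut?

36

Augment Res→Out: bottleneck 13, flow now 13.
Augment Res→TankA→Out: bottleneck 6, flow now 19.
Augment Res→J7→Out: bottleneck 8, flow now 27.
Augment Res→J3→Out: bottleneck 4, flow now 31.
Augment Res→TankB→J5→J7→Out: bottleneck 1, flow now 32.
Augment Res→TankB→J5→J1→Out: bottleneck 4, flow now 36.
No augmenting path remains; maximum flow = 36.
By max-flow min-cut, the minimum cut capacity equals the max flow.
In the residual graph, reachable from Res: {Res, J3}.
Min-cut edges: Res→TankA (6), Res→TankB (5), Res→J7 (8), Res→Out (13), J3→Out (4); capacity 6 + 5 + 8 + 13 + 4 = 36.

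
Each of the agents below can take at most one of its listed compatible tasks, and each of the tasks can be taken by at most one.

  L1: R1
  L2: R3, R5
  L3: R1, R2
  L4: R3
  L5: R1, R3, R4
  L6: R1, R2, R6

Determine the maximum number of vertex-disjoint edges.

6

Unit-capacity flow: source→left, listed edges, right→sink; max matching = max flow.
Augmenting path L1→R1 (+1); matched 1.
Augmenting path L2→R3 (+1); matched 2.
Augmenting path L3→R2 (+1); matched 3.
Augmenting path L5→R4 (+1); matched 4.
Augmenting path L6→R6 (+1); matched 5.
Augmenting path L4→R3→L2→R5 (+1); matched 6.
No augmenting path remains; maximum matching = 6.
König certificate: {L1, L2, L3, L4, L5, L6} is a vertex cover of size 6 (every listed pair touches it), so no matching can be larger.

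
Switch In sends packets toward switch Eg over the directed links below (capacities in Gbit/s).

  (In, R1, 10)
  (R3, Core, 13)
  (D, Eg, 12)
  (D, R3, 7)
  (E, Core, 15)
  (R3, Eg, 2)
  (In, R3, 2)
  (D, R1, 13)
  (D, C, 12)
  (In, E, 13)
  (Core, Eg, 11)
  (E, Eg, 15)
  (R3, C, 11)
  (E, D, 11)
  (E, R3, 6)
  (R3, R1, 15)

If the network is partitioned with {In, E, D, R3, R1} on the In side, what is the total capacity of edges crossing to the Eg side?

Edges leaving {In, E, D, R3, R1}: E→Core (15), E→Eg (15), D→C (12), D→Eg (12), R3→Core (13), R3→C (11), R3→Eg (2).
Cut capacity = 15 + 15 + 12 + 12 + 13 + 11 + 2 = 80.

80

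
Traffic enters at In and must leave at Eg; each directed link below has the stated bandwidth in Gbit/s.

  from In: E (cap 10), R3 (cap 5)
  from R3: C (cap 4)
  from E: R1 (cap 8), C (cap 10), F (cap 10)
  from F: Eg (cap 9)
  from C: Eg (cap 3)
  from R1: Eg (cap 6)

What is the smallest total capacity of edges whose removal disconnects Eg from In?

13

Augment In→R3→C→Eg: bottleneck 3, flow now 3.
Augment In→E→F→Eg: bottleneck 9, flow now 12.
Augment In→E→R1→Eg: bottleneck 1, flow now 13.
No augmenting path remains; maximum flow = 13.
By max-flow min-cut, the minimum cut capacity equals the max flow.
In the residual graph, reachable from In: {In, R3, C}.
Min-cut edges: In→E (10), C→Eg (3); capacity 10 + 3 = 13.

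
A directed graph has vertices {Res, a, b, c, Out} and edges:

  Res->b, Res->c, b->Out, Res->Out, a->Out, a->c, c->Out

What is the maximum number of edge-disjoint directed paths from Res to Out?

Assign every edge capacity 1; by Menger, the answer equals the max flow.
Path Res→Out (+1); total 1.
Path Res→b→Out (+1); total 2.
Path Res→c→Out (+1); total 3.
No residual Res→Out path; max flow = 3.
Certifying cut of size 3: {Res→Out, Res→b, Res→c}.

3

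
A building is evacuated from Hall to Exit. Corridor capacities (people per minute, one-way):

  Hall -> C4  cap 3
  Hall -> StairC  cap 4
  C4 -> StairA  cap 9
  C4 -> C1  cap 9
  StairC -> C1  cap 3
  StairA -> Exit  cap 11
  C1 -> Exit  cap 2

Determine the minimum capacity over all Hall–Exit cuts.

Augment Hall→C4→StairA→Exit: bottleneck 3, flow now 3.
Augment Hall→StairC→C1→Exit: bottleneck 2, flow now 5.
No augmenting path remains; maximum flow = 5.
By max-flow min-cut, the minimum cut capacity equals the max flow.
In the residual graph, reachable from Hall: {Hall, StairC, C1}.
Min-cut edges: Hall→C4 (3), C1→Exit (2); capacity 3 + 2 = 5.

5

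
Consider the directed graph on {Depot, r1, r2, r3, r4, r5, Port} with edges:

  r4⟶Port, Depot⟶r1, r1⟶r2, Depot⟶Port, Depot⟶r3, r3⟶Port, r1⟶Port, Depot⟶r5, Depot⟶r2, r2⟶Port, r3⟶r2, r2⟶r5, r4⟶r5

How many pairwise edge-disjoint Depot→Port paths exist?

Assign every edge capacity 1; by Menger, the answer equals the max flow.
Path Depot→Port (+1); total 1.
Path Depot→r1→Port (+1); total 2.
Path Depot→r2→Port (+1); total 3.
Path Depot→r3→Port (+1); total 4.
No residual Depot→Port path; max flow = 4.
Certifying cut of size 4: {Depot→Port, Depot→r1, Depot→r2, Depot→r3}.

4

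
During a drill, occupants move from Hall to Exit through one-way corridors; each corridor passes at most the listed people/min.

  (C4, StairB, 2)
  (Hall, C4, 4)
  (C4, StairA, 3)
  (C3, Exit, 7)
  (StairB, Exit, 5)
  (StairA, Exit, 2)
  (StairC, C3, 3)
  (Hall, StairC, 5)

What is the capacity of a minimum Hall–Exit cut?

Augment Hall→StairC→C3→Exit: bottleneck 3, flow now 3.
Augment Hall→C4→StairB→Exit: bottleneck 2, flow now 5.
Augment Hall→C4→StairA→Exit: bottleneck 2, flow now 7.
No augmenting path remains; maximum flow = 7.
By max-flow min-cut, the minimum cut capacity equals the max flow.
In the residual graph, reachable from Hall: {Hall, StairC}.
Min-cut edges: Hall→C4 (4), StairC→C3 (3); capacity 4 + 3 = 7.

7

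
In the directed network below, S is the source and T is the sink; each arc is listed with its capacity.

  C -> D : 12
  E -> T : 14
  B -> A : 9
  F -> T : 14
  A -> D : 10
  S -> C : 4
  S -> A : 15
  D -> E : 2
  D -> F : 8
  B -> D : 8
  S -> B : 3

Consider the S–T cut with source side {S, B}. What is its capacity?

36

Edges leaving {S, B}: S→A (15), S→C (4), B→A (9), B→D (8).
Cut capacity = 15 + 4 + 9 + 8 = 36.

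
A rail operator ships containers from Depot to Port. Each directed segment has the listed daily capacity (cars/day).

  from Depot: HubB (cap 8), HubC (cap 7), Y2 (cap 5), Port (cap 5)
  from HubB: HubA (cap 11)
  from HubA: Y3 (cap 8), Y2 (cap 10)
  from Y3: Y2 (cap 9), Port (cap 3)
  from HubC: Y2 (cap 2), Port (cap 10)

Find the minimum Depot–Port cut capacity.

Augment Depot→Port: bottleneck 5, flow now 5.
Augment Depot→HubC→Port: bottleneck 7, flow now 12.
Augment Depot→HubB→HubA→Y3→Port: bottleneck 3, flow now 15.
No augmenting path remains; maximum flow = 15.
By max-flow min-cut, the minimum cut capacity equals the max flow.
In the residual graph, reachable from Depot: {Depot, HubB, HubA, Y3, Y2}.
Min-cut edges: Depot→HubC (7), Depot→Port (5), Y3→Port (3); capacity 7 + 5 + 3 = 15.

15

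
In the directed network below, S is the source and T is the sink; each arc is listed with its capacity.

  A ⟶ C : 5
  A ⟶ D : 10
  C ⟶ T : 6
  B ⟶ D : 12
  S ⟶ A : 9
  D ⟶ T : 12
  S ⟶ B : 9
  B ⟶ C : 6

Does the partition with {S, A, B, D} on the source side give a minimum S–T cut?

Given cut capacity: 5 + 6 + 12 = 23.
Augment S→A→C→T: bottleneck 5, flow now 5.
Augment S→A→D→T: bottleneck 4, flow now 9.
Augment S→B→C→T: bottleneck 1, flow now 10.
Augment S→B→D→T: bottleneck 8, flow now 18.
No augmenting path remains; maximum flow = 18.
In the residual graph, reachable from S: {S}.
Min-cut edges: S→A (9), S→B (9); capacity 9 + 9 = 18.
Cut capacity 23 exceeds the max flow 18, so it is not minimum.

No — its capacity is 23, but the minimum cut has capacity 18.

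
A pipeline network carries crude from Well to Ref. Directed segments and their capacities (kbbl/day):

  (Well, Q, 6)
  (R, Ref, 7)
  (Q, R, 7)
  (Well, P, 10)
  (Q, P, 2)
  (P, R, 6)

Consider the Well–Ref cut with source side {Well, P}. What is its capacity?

Edges leaving {Well, P}: Well→Q (6), P→R (6).
Cut capacity = 6 + 6 = 12.

12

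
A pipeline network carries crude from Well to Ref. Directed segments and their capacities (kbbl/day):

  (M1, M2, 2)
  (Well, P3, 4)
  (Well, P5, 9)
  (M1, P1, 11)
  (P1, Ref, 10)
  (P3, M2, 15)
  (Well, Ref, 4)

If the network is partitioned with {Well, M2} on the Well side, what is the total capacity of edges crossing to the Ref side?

Edges leaving {Well, M2}: Well→P3 (4), Well→P5 (9), Well→Ref (4).
Cut capacity = 4 + 9 + 4 = 17.

17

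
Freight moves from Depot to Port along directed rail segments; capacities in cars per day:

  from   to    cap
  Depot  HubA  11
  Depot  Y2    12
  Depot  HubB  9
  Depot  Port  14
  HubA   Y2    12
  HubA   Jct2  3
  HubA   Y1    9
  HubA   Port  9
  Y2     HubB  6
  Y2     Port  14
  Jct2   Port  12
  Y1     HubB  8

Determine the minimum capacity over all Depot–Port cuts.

37

Augment Depot→Port: bottleneck 14, flow now 14.
Augment Depot→HubA→Port: bottleneck 9, flow now 23.
Augment Depot→Y2→Port: bottleneck 12, flow now 35.
Augment Depot→HubA→Y2→Port: bottleneck 2, flow now 37.
No augmenting path remains; maximum flow = 37.
By max-flow min-cut, the minimum cut capacity equals the max flow.
In the residual graph, reachable from Depot: {Depot, HubB}.
Min-cut edges: Depot→HubA (11), Depot→Y2 (12), Depot→Port (14); capacity 11 + 12 + 14 = 37.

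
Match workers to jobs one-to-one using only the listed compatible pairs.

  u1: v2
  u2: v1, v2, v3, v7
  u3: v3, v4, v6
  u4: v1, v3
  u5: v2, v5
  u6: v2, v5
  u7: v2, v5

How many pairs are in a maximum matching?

Unit-capacity flow: source→left, listed edges, right→sink; max matching = max flow.
Augmenting path u1→v2 (+1); matched 1.
Augmenting path u2→v1 (+1); matched 2.
Augmenting path u3→v3 (+1); matched 3.
Augmenting path u5→v5 (+1); matched 4.
Augmenting path u4→v1→u2→v7 (+1); matched 5.
No augmenting path remains; maximum matching = 5.
König certificate: {u2, u3, u4, v2, v5} is a vertex cover of size 5 (every listed pair touches it), so no matching can be larger.

5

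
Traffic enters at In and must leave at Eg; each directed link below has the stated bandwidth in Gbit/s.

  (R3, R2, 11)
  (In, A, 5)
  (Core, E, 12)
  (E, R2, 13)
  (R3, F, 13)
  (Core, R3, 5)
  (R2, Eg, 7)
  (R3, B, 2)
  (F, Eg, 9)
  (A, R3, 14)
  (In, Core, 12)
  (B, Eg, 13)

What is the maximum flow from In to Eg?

17

Augment In→Core→E→R2→Eg: bottleneck 7, flow now 7.
Augment In→Core→R3→B→Eg: bottleneck 2, flow now 9.
Augment In→Core→R3→F→Eg: bottleneck 3, flow now 12.
Augment In→A→R3→F→Eg: bottleneck 5, flow now 17.
No augmenting path remains; maximum flow = 17.
In the residual graph, reachable from In: {In}.
Min-cut edges: In→Core (12), In→A (5); capacity 12 + 5 = 17.
This cut is saturated, so no flow can exceed 17.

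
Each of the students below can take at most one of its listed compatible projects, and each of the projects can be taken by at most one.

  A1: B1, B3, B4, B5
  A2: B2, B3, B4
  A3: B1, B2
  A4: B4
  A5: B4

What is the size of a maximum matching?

Unit-capacity flow: source→left, listed edges, right→sink; max matching = max flow.
Augmenting path A1→B1 (+1); matched 1.
Augmenting path A2→B2 (+1); matched 2.
Augmenting path A4→B4 (+1); matched 3.
Augmenting path A3→B1→A1→B3 (+1); matched 4.
No augmenting path remains; maximum matching = 4.
König certificate: {A1, A2, A3, B4} is a vertex cover of size 4 (every listed pair touches it), so no matching can be larger.

4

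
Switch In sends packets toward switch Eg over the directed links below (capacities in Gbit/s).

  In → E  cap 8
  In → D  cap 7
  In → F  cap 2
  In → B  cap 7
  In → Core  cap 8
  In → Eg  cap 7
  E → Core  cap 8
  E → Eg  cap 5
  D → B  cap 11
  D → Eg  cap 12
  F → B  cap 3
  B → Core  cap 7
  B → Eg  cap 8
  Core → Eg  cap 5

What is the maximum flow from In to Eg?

32

Augment In→Eg: bottleneck 7, flow now 7.
Augment In→E→Eg: bottleneck 5, flow now 12.
Augment In→D→Eg: bottleneck 7, flow now 19.
Augment In→B→Eg: bottleneck 7, flow now 26.
Augment In→Core→Eg: bottleneck 5, flow now 31.
Augment In→F→B→Eg: bottleneck 1, flow now 32.
No augmenting path remains; maximum flow = 32.
In the residual graph, reachable from In: {In, E, F, B, Core}.
Min-cut edges: In→D (7), In→Eg (7), E→Eg (5), B→Eg (8), Core→Eg (5); capacity 7 + 7 + 5 + 8 + 5 = 32.
This cut is saturated, so no flow can exceed 32.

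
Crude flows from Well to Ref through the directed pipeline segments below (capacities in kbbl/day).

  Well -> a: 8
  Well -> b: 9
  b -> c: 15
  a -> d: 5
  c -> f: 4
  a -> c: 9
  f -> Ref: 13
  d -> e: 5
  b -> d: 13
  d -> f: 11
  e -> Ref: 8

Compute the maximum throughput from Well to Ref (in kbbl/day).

Augment Well→a→c→f→Ref: bottleneck 4, flow now 4.
Augment Well→a→d→e→Ref: bottleneck 4, flow now 8.
Augment Well→b→d→e→Ref: bottleneck 1, flow now 9.
Augment Well→b→d→f→Ref: bottleneck 8, flow now 17.
No augmenting path remains; maximum flow = 17.
In the residual graph, reachable from Well: {Well}.
Min-cut edges: Well→a (8), Well→b (9); capacity 8 + 9 = 17.
This cut is saturated, so no flow can exceed 17.

17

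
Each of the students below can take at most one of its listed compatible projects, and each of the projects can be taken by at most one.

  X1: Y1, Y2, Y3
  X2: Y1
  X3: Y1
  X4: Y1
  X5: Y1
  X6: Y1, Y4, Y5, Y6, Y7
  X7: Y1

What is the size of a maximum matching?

3

Unit-capacity flow: source→left, listed edges, right→sink; max matching = max flow.
Augmenting path X1→Y1 (+1); matched 1.
Augmenting path X6→Y4 (+1); matched 2.
Augmenting path X2→Y1→X1→Y2 (+1); matched 3.
No augmenting path remains; maximum matching = 3.
König certificate: {X1, X6, Y1} is a vertex cover of size 3 (every listed pair touches it), so no matching can be larger.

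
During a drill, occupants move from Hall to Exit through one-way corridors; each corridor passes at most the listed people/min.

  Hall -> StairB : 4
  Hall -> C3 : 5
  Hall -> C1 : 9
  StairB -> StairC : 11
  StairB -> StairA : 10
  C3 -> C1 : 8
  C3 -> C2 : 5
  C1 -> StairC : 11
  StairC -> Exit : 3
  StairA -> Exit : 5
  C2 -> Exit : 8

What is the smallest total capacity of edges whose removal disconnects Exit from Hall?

Augment Hall→StairB→StairC→Exit: bottleneck 3, flow now 3.
Augment Hall→StairB→StairA→Exit: bottleneck 1, flow now 4.
Augment Hall→C3→C2→Exit: bottleneck 5, flow now 9.
Augment Hall→C1→StairC→StairB→StairA→Exit: bottleneck 3, flow now 12. (uses reverse residual edge)
No augmenting path remains; maximum flow = 12.
By max-flow min-cut, the minimum cut capacity equals the max flow.
In the residual graph, reachable from Hall: {Hall, C1, StairC}.
Min-cut edges: Hall→StairB (4), Hall→C3 (5), StairC→Exit (3); capacity 4 + 5 + 3 = 12.

12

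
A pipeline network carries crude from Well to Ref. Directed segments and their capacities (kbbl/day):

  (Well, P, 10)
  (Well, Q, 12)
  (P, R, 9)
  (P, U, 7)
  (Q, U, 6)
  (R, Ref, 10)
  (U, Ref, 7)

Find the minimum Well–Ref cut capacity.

Augment Well→P→R→Ref: bottleneck 9, flow now 9.
Augment Well→P→U→Ref: bottleneck 1, flow now 10.
Augment Well→Q→U→Ref: bottleneck 6, flow now 16.
No augmenting path remains; maximum flow = 16.
By max-flow min-cut, the minimum cut capacity equals the max flow.
In the residual graph, reachable from Well: {Well, Q}.
Min-cut edges: Well→P (10), Q→U (6); capacity 10 + 6 = 16.

16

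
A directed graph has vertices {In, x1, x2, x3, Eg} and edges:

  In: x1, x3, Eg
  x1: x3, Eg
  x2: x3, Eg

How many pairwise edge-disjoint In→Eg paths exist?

2

Assign every edge capacity 1; by Menger, the answer equals the max flow.
Path In→Eg (+1); total 1.
Path In→x1→Eg (+1); total 2.
No residual In→Eg path; max flow = 2.
Certifying cut of size 2: {In→Eg, In→x1}.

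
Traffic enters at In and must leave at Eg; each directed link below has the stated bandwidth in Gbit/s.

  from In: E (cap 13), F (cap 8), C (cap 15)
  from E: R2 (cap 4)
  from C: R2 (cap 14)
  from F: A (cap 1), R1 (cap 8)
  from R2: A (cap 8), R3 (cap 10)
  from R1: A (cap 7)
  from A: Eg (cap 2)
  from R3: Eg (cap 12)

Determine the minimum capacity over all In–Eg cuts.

12

Augment In→F→A→Eg: bottleneck 1, flow now 1.
Augment In→E→R2→A→Eg: bottleneck 1, flow now 2.
Augment In→E→R2→R3→Eg: bottleneck 3, flow now 5.
Augment In→C→R2→R3→Eg: bottleneck 7, flow now 12.
No augmenting path remains; maximum flow = 12.
By max-flow min-cut, the minimum cut capacity equals the max flow.
In the residual graph, reachable from In: {In, E, C, F, R2, R1, A}.
Min-cut edges: R2→R3 (10), A→Eg (2); capacity 10 + 2 = 12.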